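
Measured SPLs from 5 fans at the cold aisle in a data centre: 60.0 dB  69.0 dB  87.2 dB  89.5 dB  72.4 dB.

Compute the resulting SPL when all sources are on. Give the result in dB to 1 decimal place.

Converting to relative power and adding: 10^(60.0/10) + 10^(69.0/10) + 10^(87.2/10) + 10^(89.5/10) + 10^(72.4/10) = 1.442e+09.
Combined level = 10 log₁₀(1.442e+09) = 91.6 dB.

91.6 dB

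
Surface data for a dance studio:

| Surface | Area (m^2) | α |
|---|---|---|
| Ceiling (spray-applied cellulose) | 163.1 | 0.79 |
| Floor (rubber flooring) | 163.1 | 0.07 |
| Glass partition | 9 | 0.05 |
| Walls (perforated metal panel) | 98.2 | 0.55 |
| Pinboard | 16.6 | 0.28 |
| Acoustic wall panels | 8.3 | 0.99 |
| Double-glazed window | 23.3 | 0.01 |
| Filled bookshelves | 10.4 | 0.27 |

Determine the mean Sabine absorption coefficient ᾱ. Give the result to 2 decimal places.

0.43

Total surface area S = 492.0 m^2.
Weighted sum Σ Sα = 210.632.
ᾱ = 210.632 / 492.0 = 0.43.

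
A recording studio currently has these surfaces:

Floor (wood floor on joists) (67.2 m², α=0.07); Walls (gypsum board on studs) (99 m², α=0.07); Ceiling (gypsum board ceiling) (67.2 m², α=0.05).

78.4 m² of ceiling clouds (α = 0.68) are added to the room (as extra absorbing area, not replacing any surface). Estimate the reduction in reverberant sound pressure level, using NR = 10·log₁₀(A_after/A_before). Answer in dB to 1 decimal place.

6.6 dB

Total absorption A_before = 67.2*0.07 + 99*0.07 + 67.2*0.05
  = 4.704 + 6.930 + 3.360 = 14.994 m² sabins.
Added absorption = 78.4 × 0.68 = 53.312 sabins.
New total A_after = 68.306 sabins.
Reduction = 10 log₁₀(A_after/A_before) = 10 log₁₀(4.5556) = 6.6 dB.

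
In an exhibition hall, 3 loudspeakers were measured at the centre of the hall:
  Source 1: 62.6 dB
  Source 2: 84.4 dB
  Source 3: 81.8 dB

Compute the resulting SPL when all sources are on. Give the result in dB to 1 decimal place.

86.3 dB

Sum in the linear (power) domain: Σ 10^(Lᵢ/10) = 10^(62.6/10) + 10^(84.4/10) + 10^(81.8/10) = 4.286e+08.
L_total = 10·log₁₀(4.286e+08) = 86.3 dB.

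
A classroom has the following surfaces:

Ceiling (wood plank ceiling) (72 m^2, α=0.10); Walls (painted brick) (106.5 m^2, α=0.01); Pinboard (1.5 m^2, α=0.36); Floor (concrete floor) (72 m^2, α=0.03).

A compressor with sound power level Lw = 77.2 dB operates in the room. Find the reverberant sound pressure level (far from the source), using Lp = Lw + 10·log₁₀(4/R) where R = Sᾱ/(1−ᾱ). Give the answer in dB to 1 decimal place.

A = 10.965 sabins; S = 252.0 m^2.
ᾱ = 0.0435, so room constant R = A/(1−ᾱ) = 11.464 m^2.
Lp = 77.2 + 10·log₁₀(4/11.464) = 77.2 + (-4.57) = 72.6 dB.

72.6 dB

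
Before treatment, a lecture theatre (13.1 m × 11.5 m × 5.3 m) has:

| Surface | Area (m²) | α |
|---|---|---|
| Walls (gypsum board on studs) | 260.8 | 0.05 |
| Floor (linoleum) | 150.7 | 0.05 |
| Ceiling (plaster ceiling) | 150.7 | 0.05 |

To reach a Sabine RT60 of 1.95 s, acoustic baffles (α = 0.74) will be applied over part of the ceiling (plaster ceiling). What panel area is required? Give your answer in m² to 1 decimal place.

54.8

Summing Sᵢαᵢ: 13.040 + 7.535 + 7.535 → A₁ = 28.110 sabins.
V = 798.445 m³. Target absorption A₂ = 0.161 × 798.445 / 1.95 = 65.923 sabins.
ΔA needed = 65.923 − 28.110 = 37.813 sabins.
Each m² of panel replacing the ceiling (plaster ceiling) adds (0.74 − 0.05) = 0.69 sabins.
Area = ΔA/Δα = 37.813/0.69 = 54.8 m².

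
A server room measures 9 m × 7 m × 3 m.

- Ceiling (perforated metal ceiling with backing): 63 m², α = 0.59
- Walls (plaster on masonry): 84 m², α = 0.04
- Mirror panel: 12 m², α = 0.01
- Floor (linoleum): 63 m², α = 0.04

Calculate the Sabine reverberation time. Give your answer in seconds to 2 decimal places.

0.70 sec

A = Σ Sᵢαᵢ = 63·0.59 + 84·0.04 + 12·0.01 + 63·0.04 = 43.170 sabins.
Volume V = 9 × 7 × 3 = 189 m³.
T = 0.161 V/A = 0.161·189/43.170 = 0.70 s.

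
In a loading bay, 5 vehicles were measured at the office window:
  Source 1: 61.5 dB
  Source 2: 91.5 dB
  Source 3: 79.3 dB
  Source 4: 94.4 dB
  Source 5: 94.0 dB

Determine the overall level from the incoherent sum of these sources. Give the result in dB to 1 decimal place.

Converting to relative power and adding: 10^(61.5/10) + 10^(91.5/10) + 10^(79.3/10) + 10^(94.4/10) + 10^(94.0/10) = 6.765e+09.
Combined level = 10 log₁₀(6.765e+09) = 98.3 dB.

98.3 dB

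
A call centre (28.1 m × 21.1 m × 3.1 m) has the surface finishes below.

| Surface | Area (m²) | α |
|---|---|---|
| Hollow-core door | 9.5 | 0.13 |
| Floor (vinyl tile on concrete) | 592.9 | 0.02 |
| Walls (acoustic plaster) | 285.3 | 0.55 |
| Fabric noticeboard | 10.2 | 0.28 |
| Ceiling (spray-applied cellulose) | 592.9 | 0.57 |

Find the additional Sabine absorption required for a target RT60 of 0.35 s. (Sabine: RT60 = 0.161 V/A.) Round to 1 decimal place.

334.7 sabins

Equivalent absorption area: A₁ = 9.5*0.13 + 592.9*0.02 + 285.3*0.55 + 10.2*0.28 + 592.9*0.57 = 510.817 m².
V = 1838.021 m³. Required absorption A₂ = 0.161 × 1838.021 / 0.35 = 845.490 sabins.
Shortfall: 845.490 − 510.817 = 334.7 sabins.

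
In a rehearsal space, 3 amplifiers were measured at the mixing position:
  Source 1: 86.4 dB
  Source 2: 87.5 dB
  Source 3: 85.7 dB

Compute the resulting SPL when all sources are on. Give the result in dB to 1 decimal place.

91.4 dB

Sum in the linear (power) domain: Σ 10^(Lᵢ/10) = 10^(86.4/10) + 10^(87.5/10) + 10^(85.7/10) = 1.37e+09.
L_total = 10·log₁₀(1.37e+09) = 91.4 dB.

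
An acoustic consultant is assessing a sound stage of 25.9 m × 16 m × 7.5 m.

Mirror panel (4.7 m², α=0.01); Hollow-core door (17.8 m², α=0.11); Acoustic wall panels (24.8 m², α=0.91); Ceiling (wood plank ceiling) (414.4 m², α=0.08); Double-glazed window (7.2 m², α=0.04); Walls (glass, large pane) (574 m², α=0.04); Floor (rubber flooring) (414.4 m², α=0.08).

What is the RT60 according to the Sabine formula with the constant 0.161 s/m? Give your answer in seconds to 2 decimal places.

A = Σ Sᵢαᵢ = 4.7·0.01 + 17.8·0.11 + 24.8·0.91 + 414.4·0.08 + 7.2·0.04 + 574·0.04 + 414.4·0.08 = 114.125 sabins.
V = 25.9·16·7.5 = 3108 m³.
Sabine: RT60 = 0.161 × 3108 / 114.125 = 4.38 s.

4.38 s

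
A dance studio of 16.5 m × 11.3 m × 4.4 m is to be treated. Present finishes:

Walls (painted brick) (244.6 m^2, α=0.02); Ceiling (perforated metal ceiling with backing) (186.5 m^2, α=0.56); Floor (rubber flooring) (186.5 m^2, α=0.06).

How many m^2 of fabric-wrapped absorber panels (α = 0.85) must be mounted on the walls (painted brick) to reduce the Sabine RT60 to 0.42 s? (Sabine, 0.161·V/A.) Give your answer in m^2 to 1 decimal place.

Total absorption A₁ = 244.6×0.02 + 186.5×0.56 + 186.5×0.06
  = 4.892 + 104.440 + 11.190 = 120.522 m^2 sabins.
V = 820.38 m³. Target absorption A₂ = 0.161 × 820.38 / 0.42 = 314.479 sabins.
Absorption to add: 314.479 − 120.522 = 193.957 sabins.
Net gain per m^2: Δα = 0.85 − 0.02 = 0.83.
Panel area = 193.957 / 0.83 = 233.7 m^2.

233.7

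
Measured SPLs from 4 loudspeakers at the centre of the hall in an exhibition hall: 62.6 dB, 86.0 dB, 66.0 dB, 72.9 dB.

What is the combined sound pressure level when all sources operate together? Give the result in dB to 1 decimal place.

Σ 10^(Lᵢ/10) = 4.234e+08.
L_total = 10·log₁₀(4.234e+08) = 86.3 dB.

86.3 dB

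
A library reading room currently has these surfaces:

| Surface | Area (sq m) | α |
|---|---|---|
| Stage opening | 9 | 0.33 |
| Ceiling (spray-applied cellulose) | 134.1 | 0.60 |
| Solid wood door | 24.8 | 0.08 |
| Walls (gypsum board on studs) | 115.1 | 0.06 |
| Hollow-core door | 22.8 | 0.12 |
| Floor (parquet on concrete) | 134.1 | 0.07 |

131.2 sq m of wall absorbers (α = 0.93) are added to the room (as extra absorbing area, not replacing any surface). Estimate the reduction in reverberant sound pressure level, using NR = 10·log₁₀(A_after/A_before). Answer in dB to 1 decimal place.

Equivalent absorption area: A_before = 9·0.33 + 134.1·0.60 + 24.8·0.08 + 115.1·0.06 + 22.8·0.12 + 134.1·0.07 = 104.443 sq m.
Treatment contributes 131.2·0.93 = 122.016 sabins.
A_after = 104.443 + 122.016 = 226.459 sabins.
NR = 10·log₁₀(226.459/104.443) = 3.4 dB.

3.4 dB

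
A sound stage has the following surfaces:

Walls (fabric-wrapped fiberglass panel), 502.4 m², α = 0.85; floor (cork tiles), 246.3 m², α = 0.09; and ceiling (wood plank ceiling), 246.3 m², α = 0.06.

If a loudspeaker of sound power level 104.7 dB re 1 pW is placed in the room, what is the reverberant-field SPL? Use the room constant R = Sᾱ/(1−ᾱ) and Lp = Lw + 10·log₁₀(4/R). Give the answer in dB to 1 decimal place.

81.3 dB

A = 463.985 sabins; S = 995.0 m².
ᾱ = 463.985/995.0 = 0.4663; R = Sᾱ/(1−ᾱ) = 463.985/(1−0.4663) = 869.374 m².
Lp = 104.7 + 10·log₁₀(4/869.374) = 104.7 + (-23.37) = 81.3 dB.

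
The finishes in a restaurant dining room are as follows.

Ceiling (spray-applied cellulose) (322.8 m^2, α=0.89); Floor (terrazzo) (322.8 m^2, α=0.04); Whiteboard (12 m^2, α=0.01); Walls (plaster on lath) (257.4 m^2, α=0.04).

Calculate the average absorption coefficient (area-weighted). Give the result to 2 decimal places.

S = Σ Sᵢ = 322.8 + 322.8 + 12 + 257.4 = 915.0 m^2.
A = 322.8×0.89 + 322.8×0.04 + 12×0.01 + 257.4×0.04 = 310.620 sabins.
ᾱ = 310.620 / 915.0 = 0.34.

0.34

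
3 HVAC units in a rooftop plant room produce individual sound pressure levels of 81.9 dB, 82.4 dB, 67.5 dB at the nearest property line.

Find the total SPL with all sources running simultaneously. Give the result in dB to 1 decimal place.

85.2 dB

Converting to relative power and adding: 10^(81.9/10) + 10^(82.4/10) + 10^(67.5/10) = 3.343e+08.
Combined level = 10 log₁₀(3.343e+08) = 85.2 dB.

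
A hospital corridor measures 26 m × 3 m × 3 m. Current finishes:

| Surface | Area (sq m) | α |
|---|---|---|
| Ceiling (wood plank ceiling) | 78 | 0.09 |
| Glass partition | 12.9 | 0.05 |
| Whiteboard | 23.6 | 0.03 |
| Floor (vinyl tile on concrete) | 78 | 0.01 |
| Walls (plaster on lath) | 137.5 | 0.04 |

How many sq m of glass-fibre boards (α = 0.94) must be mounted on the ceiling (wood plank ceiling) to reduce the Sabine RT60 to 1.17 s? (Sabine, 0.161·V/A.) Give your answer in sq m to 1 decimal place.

Equivalent absorption area: A₁ = 78·0.09 + 12.9·0.05 + 23.6·0.03 + 78·0.01 + 137.5·0.04 = 14.653 sq m.
Required A₂ = 0.161·234/1.17 = 32.200 sabins.
ΔA needed = 32.200 − 14.653 = 17.547 sabins.
Net gain per sq m: Δα = 0.94 − 0.09 = 0.85.
Panel area = 17.547 / 0.85 = 20.6 sq m.

20.6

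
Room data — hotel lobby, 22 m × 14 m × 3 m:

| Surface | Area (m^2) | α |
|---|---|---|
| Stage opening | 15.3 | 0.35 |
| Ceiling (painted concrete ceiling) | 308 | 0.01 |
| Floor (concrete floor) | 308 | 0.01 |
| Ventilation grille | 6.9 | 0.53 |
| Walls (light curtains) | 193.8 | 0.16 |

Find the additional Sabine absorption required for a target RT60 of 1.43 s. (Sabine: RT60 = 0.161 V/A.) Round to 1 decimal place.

57.9 sabins

A₁ = Σ Sᵢαᵢ = 15.3*0.35 + 308*0.01 + 308*0.01 + 6.9*0.53 + 193.8*0.16 = 46.180 sabins.
For T = 1.43 s, need A₂ = 0.161·V/T = 0.161·924/1.43 = 104.031 sabins.
ΔA = A₂ − A₁ = 104.031 − 46.180 = 57.9 sabins.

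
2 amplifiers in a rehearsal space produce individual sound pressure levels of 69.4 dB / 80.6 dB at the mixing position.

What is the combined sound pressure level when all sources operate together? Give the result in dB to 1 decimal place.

Σ 10^(Lᵢ/10) = 1.235e+08.
Combined level = 10 log₁₀(1.235e+08) = 80.9 dB.

80.9 dB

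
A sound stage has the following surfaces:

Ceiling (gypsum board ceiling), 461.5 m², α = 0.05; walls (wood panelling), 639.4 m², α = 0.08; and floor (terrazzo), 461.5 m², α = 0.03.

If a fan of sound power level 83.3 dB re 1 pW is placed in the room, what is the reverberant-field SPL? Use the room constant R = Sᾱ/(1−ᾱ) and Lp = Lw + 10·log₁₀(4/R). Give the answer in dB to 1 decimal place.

69.6 dB

Σ(Sᵢαᵢ) = 461.5×0.05 + 639.4×0.08 + 461.5×0.03 = 88.072; total area S = 1562.4 m².
ᾱ = 0.0564, so room constant R = A/(1−ᾱ) = 93.336 m².
Lp = Lw + 10 log₁₀(4/R) = 83.3 -13.68 = 69.6 dB.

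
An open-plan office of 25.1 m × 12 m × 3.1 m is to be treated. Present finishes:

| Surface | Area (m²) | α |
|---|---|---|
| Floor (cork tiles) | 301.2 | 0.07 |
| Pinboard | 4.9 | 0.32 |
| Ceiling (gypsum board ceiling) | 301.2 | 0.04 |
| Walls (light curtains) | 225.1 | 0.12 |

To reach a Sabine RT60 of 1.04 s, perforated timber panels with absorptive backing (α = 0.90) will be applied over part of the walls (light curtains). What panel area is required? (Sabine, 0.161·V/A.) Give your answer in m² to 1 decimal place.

106.2

Equivalent absorption area: A₁ = 301.2×0.07 + 4.9×0.32 + 301.2×0.04 + 225.1×0.12 = 61.712 m².
V = 933.72 m³. Target absorption A₂ = 0.161 × 933.72 / 1.04 = 144.547 sabins.
ΔA needed = 144.547 − 61.712 = 82.835 sabins.
Net gain per m²: Δα = 0.90 − 0.12 = 0.78.
Panel area = 82.835 / 0.78 = 106.2 m².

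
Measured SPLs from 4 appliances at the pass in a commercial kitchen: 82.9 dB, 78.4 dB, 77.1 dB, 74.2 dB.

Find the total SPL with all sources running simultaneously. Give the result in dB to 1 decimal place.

Σ 10^(Lᵢ/10) = 3.418e+08.
Combined level = 10 log₁₀(3.418e+08) = 85.3 dB.

85.3 dB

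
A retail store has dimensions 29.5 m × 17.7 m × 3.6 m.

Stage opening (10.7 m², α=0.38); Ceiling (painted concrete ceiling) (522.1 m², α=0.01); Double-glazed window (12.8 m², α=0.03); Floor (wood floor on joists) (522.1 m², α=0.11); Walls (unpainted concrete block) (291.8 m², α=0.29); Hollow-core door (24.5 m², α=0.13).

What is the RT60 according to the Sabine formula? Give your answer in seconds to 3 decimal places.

A = Σ Sᵢαᵢ = 10.7×0.38 + 522.1×0.01 + 12.8×0.03 + 522.1×0.11 + 291.8×0.29 + 24.5×0.13 = 154.909 sabins.
Volume V = 29.5 × 17.7 × 3.6 = 1879.74 m³.
Sabine: RT60 = 0.161 × 1879.74 / 154.909 = 1.954 s.

1.954 s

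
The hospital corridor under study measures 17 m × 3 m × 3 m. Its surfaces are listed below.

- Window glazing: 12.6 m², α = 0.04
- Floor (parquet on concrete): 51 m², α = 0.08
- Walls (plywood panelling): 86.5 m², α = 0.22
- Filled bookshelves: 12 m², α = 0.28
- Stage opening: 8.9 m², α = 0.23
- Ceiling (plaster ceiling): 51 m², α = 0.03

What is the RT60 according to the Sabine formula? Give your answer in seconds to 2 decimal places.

A = Σ Sᵢαᵢ = 12.6·0.04 + 51·0.08 + 86.5·0.22 + 12·0.28 + 8.9·0.23 + 51·0.03 = 30.551 sabins.
Volume V = 17 × 3 × 3 = 153 m³.
Sabine: RT60 = 0.161 × 153 / 30.551 = 0.81 s.

0.81 s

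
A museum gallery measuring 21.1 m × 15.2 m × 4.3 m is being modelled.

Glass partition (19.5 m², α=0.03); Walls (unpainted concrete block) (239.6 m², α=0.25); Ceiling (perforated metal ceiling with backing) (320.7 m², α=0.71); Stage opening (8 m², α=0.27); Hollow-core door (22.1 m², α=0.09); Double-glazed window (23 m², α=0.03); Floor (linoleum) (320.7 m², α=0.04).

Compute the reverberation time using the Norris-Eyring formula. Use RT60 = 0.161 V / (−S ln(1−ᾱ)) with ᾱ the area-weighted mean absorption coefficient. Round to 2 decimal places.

S = Σ Sᵢ = 953.6 m².
Absorption A = 19.5·0.03 + 239.6·0.25 + 320.7·0.71 + 8·0.27 + 22.1·0.09 + 23·0.03 + 320.7·0.04 = 305.849 sabins.
Mean coefficient ᾱ = A/S = 0.3207.
−S·ln(1−ᾱ) = −953.6 × ln(1 − 0.3207) = 368.750.
V = 21.1 × 15.2 × 4.3 = 1379.096 m³.
RT60 = 0.161 × 1379.096 / 368.750 = 0.60 s.

0.60 sec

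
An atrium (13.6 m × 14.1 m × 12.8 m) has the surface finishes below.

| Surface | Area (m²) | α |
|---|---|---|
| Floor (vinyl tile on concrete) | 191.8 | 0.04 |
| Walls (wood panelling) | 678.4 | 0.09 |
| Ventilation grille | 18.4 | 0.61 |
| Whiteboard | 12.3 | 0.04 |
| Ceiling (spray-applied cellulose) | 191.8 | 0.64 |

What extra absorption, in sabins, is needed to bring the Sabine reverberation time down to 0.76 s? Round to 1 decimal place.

A₁ = Σ Sᵢαᵢ = 191.8*0.04 + 678.4*0.09 + 18.4*0.61 + 12.3*0.04 + 191.8*0.64 = 203.196 sabins.
For T = 0.76 s, need A₂ = 0.161·V/T = 0.161·2454.528/0.76 = 519.972 sabins.
Shortfall: 519.972 − 203.196 = 316.8 sabins.

316.8 sabins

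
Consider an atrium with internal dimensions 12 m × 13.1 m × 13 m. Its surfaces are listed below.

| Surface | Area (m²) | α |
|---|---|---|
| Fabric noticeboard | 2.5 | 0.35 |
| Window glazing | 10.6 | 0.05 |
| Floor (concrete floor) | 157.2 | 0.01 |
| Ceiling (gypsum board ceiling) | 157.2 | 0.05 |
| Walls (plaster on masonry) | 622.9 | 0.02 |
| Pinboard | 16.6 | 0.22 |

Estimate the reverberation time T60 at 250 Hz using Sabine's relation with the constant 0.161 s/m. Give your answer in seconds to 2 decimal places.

12.21 seconds

Summing Sᵢαᵢ: 0.875 + 0.530 + 1.572 + 7.860 + 12.458 + 3.652 → A = 26.947 sabins.
V = 12·13.1·13 = 2043.6 m³.
RT60 = 0.161 · V / A = 0.161 × 2043.6 / 26.947 = 12.21 s.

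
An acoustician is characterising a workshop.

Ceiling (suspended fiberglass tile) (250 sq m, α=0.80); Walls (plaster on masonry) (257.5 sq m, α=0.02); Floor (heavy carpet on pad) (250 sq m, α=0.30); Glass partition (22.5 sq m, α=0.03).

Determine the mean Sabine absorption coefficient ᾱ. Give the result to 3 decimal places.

0.360

S = Σ Sᵢ = 250 + 257.5 + 250 + 22.5 = 780.0 sq m.
A = 250×0.80 + 257.5×0.02 + 250×0.30 + 22.5×0.03 = 280.825 sabins.
ᾱ = 280.825 / 780.0 = 0.360.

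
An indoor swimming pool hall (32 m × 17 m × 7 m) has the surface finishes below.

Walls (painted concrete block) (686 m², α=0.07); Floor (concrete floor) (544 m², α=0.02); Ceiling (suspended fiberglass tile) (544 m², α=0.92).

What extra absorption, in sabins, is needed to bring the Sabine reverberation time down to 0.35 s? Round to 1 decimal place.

Summing Sᵢαᵢ: 48.020 + 10.880 + 500.480 → A₁ = 559.380 sabins.
V = 3808 m³. Required absorption A₂ = 0.161 × 3808 / 0.35 = 1751.680 sabins.
ΔA = A₂ − A₁ = 1751.680 − 559.380 = 1192.3 sabins.

1192.3 sabins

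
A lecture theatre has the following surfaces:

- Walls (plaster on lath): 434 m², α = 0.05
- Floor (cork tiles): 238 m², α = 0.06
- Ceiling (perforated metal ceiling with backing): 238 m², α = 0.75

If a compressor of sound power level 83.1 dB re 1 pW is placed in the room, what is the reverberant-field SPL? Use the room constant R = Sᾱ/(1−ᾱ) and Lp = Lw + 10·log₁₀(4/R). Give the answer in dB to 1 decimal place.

64.6 dB

Σ(Sᵢαᵢ) = 434·0.05 + 238·0.06 + 238·0.75 = 214.480; total area S = 910.0 m².
ᾱ = 0.2357, so room constant R = A/(1−ᾱ) = 280.623 m².
Lp = Lw + 10 log₁₀(4/R) = 83.1 -18.46 = 64.6 dB.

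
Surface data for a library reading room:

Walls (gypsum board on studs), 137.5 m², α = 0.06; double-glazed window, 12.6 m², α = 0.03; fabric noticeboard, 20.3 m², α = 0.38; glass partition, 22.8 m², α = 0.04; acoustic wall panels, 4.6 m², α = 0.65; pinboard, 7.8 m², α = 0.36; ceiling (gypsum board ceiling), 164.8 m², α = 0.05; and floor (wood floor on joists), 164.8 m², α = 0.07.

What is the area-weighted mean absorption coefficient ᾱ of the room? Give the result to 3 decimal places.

S = Σ Sᵢ = 137.5 + 12.6 + 20.3 + 22.8 + 4.6 + 7.8 + 164.8 + 164.8 = 535.2 m².
Σ(Sᵢαᵢ) = 137.5·0.06 + 12.6·0.03 + 20.3·0.38 + 22.8·0.04 + 4.6·0.65 + 7.8·0.36 + 164.8·0.05 + 164.8·0.07 = 42.828.
ᾱ = 42.828 / 535.2 = 0.080.

0.080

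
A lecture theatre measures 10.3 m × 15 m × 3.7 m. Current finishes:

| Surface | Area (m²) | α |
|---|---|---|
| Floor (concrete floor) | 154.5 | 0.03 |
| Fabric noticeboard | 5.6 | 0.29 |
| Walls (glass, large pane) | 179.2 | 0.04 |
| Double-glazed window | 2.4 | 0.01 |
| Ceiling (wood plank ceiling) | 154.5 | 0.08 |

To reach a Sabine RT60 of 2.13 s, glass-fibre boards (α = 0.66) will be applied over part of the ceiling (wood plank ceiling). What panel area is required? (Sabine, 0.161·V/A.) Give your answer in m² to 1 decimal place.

Equivalent absorption area: A₁ = 154.5*0.03 + 5.6*0.29 + 179.2*0.04 + 2.4*0.01 + 154.5*0.08 = 25.811 m².
V = 571.65 m³. Target absorption A₂ = 0.161 × 571.65 / 2.13 = 43.209 sabins.
ΔA needed = 43.209 − 25.811 = 17.398 sabins.
Each m² of panel replacing the ceiling (wood plank ceiling) adds (0.66 − 0.08) = 0.58 sabins.
Panel area = 17.398 / 0.58 = 30.0 m².

30.0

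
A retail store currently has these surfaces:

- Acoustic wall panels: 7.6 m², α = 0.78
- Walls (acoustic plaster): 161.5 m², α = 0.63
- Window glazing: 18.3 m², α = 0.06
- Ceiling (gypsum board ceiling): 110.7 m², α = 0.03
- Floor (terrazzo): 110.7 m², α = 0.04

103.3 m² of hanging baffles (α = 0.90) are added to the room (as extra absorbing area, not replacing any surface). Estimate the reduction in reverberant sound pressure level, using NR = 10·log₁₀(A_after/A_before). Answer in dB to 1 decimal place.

2.5 dB

A_before = Σ Sᵢαᵢ = 7.6·0.78 + 161.5·0.63 + 18.3·0.06 + 110.7·0.03 + 110.7·0.04 = 116.520 sabins.
Added absorption = 103.3 × 0.90 = 92.970 sabins.
A_after = 116.520 + 92.970 = 209.490 sabins.
Reduction = 10 log₁₀(A_after/A_before) = 10 log₁₀(1.7979) = 2.5 dB.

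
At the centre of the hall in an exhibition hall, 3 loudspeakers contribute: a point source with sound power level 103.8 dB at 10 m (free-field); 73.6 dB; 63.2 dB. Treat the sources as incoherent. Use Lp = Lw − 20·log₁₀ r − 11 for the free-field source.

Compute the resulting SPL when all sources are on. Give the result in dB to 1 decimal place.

Source at 10 m: Lp = 103.8 − 20·log₁₀(10) − 11 = 72.8 dB.
Converting to relative power and adding: 10^(72.8/10) + 10^(73.6/10) + 10^(63.2/10) = 4.405e+07.
Back to dB: 10·log₁₀ Σ = 76.4 dB.

76.4 dB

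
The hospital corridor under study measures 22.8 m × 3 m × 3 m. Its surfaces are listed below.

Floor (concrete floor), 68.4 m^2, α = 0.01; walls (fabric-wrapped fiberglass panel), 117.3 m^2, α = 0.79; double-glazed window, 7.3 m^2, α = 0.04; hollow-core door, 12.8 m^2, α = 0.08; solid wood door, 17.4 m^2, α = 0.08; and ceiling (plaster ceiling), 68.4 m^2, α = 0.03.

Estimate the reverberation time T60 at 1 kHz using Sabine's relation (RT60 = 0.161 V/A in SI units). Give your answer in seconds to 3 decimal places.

0.337 seconds

Summing Sᵢαᵢ: 0.684 + 92.667 + 0.292 + 1.024 + 1.392 + 2.052 → A = 98.111 sabins.
Volume V = 22.8 × 3 × 3 = 205.2 m³.
RT60 = 0.161 · V / A = 0.161 × 205.2 / 98.111 = 0.337 s.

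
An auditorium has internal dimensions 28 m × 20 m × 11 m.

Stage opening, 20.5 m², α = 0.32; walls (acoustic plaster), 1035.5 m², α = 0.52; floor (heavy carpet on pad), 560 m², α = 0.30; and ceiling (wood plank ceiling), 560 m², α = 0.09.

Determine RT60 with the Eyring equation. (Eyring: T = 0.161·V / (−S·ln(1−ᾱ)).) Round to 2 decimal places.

S = Σ Sᵢ = 2176.0 m².
Σ(Sᵢαᵢ) = 20.5·0.32 + 1035.5·0.52 + 560·0.30 + 560·0.09 = 763.420.
ᾱ = 763.420 / 2176.0 = 0.3508.
−S·ln(1−ᾱ) = −2176.0 × ln(1 − 0.3508) = 940.063.
V = 28 × 20 × 11 = 6160 m³.
T = 0.161·V/[−S·ln(1−ᾱ)] = 0.161·6160/940.063 = 1.05 s.

1.05 s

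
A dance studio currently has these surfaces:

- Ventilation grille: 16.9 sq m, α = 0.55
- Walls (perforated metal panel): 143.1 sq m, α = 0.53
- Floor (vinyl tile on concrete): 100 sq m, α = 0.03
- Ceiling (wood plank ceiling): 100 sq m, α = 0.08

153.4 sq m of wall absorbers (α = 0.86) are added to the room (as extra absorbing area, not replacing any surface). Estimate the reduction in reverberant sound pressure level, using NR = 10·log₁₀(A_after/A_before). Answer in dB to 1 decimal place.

3.8 dB

Equivalent absorption area: A_before = 16.9×0.55 + 143.1×0.53 + 100×0.03 + 100×0.08 = 96.138 sq m.
Treatment contributes 153.4·0.86 = 131.924 sabins.
New total A_after = 228.062 sabins.
Reduction = 10 log₁₀(A_after/A_before) = 10 log₁₀(2.3722) = 3.8 dB.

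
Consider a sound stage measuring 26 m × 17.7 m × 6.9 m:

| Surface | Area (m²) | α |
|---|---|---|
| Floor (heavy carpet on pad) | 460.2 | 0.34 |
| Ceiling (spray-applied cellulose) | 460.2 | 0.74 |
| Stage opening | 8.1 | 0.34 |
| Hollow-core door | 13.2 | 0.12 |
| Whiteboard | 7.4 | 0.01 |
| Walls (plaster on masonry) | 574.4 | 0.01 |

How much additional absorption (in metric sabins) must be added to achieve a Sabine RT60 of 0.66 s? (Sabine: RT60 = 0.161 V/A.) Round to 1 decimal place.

Total absorption A₁ = 460.2×0.34 + 460.2×0.74 + 8.1×0.34 + 13.2×0.12 + 7.4×0.01 + 574.4×0.01
  = 156.468 + 340.548 + 2.754 + 1.584 + 0.074 + 5.744 = 507.172 m² sabins.
For T = 0.66 s, need A₂ = 0.161·V/T = 0.161·3175.38/0.66 = 774.600 sabins.
Additional absorption ΔA = 774.600 − 507.172 = 267.4 sabins.

267.4 sabins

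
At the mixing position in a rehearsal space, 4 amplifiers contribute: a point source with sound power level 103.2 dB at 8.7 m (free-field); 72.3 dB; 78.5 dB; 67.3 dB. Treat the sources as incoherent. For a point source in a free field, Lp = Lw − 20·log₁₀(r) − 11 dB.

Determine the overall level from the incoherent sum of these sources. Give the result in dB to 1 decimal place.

Source at 8.7 m: Lp = 103.2 − 20·log₁₀(8.7) − 11 = 73.4 dB.
Sum in the linear (power) domain: Σ 10^(Lᵢ/10) = 10^(73.4/10) + 10^(72.3/10) + 10^(78.5/10) + 10^(67.3/10) = 1.15e+08.
Back to dB: 10·log₁₀ Σ = 80.6 dB.

80.6 dB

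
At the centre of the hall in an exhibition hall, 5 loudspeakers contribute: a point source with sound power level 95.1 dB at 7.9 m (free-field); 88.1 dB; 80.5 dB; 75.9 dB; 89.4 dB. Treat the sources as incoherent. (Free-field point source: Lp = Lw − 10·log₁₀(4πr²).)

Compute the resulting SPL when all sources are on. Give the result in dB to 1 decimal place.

92.2 dB

Source at 7.9 m: Lp = 95.1 − 10·log₁₀(4π·7.9²) = 95.1 − 10·log₁₀(784.267) = 66.2 dB.
Sum in the linear (power) domain: Σ 10^(Lᵢ/10) = 10^(66.2/10) + 10^(88.1/10) + 10^(80.5/10) + 10^(75.9/10) + 10^(89.4/10) = 1.672e+09.
L_total = 10·log₁₀(1.672e+09) = 92.2 dB.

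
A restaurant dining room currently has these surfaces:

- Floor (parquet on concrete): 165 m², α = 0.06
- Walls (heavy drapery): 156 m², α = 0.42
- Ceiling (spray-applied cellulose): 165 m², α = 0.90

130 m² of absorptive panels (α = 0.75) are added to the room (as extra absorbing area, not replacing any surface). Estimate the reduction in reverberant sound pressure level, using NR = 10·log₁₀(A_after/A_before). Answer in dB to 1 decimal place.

1.6 dB

Equivalent absorption area: A_before = 165*0.06 + 156*0.42 + 165*0.90 = 223.920 m².
Added absorption = 130 × 0.75 = 97.500 sabins.
New total A_after = 321.420 sabins.
NR = 10·log₁₀(321.420/223.920) = 1.6 dB.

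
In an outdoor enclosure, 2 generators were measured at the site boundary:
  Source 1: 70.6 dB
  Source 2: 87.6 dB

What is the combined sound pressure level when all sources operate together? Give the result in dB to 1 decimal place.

Converting to relative power and adding: 10^(70.6/10) + 10^(87.6/10) = 5.869e+08.
Combined level = 10 log₁₀(5.869e+08) = 87.7 dB.

87.7 dB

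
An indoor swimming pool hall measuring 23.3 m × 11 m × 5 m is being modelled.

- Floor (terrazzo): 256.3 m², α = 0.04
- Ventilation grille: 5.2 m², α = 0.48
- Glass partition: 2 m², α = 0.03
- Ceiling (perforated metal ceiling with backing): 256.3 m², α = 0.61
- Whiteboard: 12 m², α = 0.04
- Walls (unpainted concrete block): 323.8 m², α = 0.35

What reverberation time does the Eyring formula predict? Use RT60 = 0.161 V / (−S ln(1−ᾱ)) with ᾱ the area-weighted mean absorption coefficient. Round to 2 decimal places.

S = Σ Sᵢ = 855.6 m².
Absorption A = 256.3×0.04 + 5.2×0.48 + 2×0.03 + 256.3×0.61 + 12×0.04 + 323.8×0.35 = 282.961 sabins.
ᾱ = 282.961 / 855.6 = 0.3307.
Eyring denominator: −S ln(1−ᾱ) = 343.543.
V = 23.3 × 11 × 5 = 1281.5 m³.
RT60 = 0.161 × 1281.5 / 343.543 = 0.60 s.

0.60 seconds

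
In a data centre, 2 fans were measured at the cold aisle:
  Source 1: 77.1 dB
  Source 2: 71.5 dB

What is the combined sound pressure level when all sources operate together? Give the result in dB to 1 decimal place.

78.2 dB

Converting to relative power and adding: 10^(77.1/10) + 10^(71.5/10) = 6.541e+07.
L_total = 10·log₁₀(6.541e+07) = 78.2 dB.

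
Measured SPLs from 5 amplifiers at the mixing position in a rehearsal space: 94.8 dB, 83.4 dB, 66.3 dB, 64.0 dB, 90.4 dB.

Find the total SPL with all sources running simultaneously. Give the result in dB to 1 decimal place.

Sum in the linear (power) domain: Σ 10^(Lᵢ/10) = 10^(94.8/10) + 10^(83.4/10) + 10^(66.3/10) + 10^(64.0/10) + 10^(90.4/10) = 4.342e+09.
L_total = 10·log₁₀(4.342e+09) = 96.4 dB.

96.4 dB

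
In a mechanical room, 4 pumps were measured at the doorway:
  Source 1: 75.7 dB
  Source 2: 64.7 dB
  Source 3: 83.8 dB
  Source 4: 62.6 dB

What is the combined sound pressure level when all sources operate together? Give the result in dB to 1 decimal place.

Converting to relative power and adding: 10^(75.7/10) + 10^(64.7/10) + 10^(83.8/10) + 10^(62.6/10) = 2.818e+08.
Combined level = 10 log₁₀(2.818e+08) = 84.5 dB.

84.5 dB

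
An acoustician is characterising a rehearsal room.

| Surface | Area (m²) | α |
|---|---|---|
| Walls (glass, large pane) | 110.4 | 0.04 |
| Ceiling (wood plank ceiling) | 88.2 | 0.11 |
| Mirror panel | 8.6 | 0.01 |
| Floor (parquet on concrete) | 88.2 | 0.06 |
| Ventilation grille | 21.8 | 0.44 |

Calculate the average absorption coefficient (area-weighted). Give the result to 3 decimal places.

0.092

S = Σ Sᵢ = 110.4 + 88.2 + 8.6 + 88.2 + 21.8 = 317.2 m².
A = 110.4·0.04 + 88.2·0.11 + 8.6·0.01 + 88.2·0.06 + 21.8·0.44 = 29.088 sabins.
ᾱ = 29.088 / 317.2 = 0.092.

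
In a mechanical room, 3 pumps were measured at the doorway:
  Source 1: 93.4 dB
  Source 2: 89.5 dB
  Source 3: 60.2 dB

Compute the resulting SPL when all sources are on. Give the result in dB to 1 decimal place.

94.9 dB

Sum in the linear (power) domain: Σ 10^(Lᵢ/10) = 10^(93.4/10) + 10^(89.5/10) + 10^(60.2/10) = 3.08e+09.
L_total = 10·log₁₀(3.08e+09) = 94.9 dB.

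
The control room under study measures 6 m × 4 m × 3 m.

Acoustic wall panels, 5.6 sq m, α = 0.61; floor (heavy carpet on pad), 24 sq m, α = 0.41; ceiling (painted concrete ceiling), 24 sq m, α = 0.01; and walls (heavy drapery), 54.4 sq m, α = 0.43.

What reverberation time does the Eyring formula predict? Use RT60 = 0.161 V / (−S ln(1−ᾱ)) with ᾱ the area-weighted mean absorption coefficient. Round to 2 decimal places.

0.26 sec

Total surface area S = 5.6 + 24 + 24 + 54.4 = 108.0 sq m.
Absorption A = 5.6×0.61 + 24×0.41 + 24×0.01 + 54.4×0.43 = 36.888 sabins.
Mean coefficient ᾱ = A/S = 0.3416.
Eyring denominator: −S ln(1−ᾱ) = 45.138.
V = 6 × 4 × 3 = 72 m³.
T = 0.161·V/[−S·ln(1−ᾱ)] = 0.161·72/45.138 = 0.26 s.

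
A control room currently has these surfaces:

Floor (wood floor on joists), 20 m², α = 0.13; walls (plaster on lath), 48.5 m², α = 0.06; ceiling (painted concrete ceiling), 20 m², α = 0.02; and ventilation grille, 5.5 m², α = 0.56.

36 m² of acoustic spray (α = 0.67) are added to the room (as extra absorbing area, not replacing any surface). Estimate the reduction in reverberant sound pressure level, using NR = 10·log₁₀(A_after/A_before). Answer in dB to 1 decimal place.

5.7 dB

A_before = Σ Sᵢαᵢ = 20×0.13 + 48.5×0.06 + 20×0.02 + 5.5×0.56 = 8.990 sabins.
Treatment contributes 36·0.67 = 24.120 sabins.
New total A_after = 33.110 sabins.
NR = 10·log₁₀(33.110/8.990) = 5.7 dB.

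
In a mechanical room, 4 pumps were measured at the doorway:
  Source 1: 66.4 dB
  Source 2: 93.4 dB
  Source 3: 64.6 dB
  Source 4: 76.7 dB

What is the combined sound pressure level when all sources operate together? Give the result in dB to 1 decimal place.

93.5 dB

Converting to relative power and adding: 10^(66.4/10) + 10^(93.4/10) + 10^(64.6/10) + 10^(76.7/10) = 2.242e+09.
L_total = 10·log₁₀(2.242e+09) = 93.5 dB.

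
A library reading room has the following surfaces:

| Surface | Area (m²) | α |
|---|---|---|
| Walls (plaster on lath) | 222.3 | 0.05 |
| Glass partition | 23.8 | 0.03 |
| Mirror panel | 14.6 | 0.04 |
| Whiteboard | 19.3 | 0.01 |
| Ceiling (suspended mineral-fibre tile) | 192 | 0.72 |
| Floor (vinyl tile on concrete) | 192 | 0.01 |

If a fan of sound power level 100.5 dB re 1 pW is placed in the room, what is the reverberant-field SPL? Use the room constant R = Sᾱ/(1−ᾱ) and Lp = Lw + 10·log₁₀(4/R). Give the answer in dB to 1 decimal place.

83.5 dB

A = 152.766 sabins; S = 664.0 m².
ᾱ = 0.2301, so room constant R = A/(1−ᾱ) = 198.423 m².
Lp = 100.5 + 10·log₁₀(4/198.423) = 100.5 + (-16.96) = 83.5 dB.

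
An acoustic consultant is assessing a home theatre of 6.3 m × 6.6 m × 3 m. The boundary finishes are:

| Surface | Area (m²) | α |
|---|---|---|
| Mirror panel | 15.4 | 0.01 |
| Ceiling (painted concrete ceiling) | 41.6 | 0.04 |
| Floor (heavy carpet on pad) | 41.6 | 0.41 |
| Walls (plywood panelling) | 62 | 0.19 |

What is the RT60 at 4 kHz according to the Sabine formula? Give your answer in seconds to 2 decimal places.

Summing Sᵢαᵢ: 0.154 + 1.664 + 17.056 + 11.780 → A = 30.654 sabins.
Volume V = 6.3 × 6.6 × 3 = 124.74 m³.
RT60 = 0.161 · V / A = 0.161 × 124.74 / 30.654 = 0.66 s.

0.66 seconds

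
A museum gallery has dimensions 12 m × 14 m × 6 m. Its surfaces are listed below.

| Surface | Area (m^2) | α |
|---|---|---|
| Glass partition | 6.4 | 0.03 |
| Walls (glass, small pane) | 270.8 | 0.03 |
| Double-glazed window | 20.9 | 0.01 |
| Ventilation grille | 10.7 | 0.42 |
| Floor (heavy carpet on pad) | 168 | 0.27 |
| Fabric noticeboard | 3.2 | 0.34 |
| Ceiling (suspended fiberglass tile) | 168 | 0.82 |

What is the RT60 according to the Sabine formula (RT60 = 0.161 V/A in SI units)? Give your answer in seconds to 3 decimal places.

Summing Sᵢαᵢ: 0.192 + 8.124 + 0.209 + 4.494 + 45.360 + 1.088 + 137.760 → A = 197.227 sabins.
Volume V = 12 × 14 × 6 = 1008 m³.
Sabine: RT60 = 0.161 × 1008 / 197.227 = 0.823 s.

0.823 s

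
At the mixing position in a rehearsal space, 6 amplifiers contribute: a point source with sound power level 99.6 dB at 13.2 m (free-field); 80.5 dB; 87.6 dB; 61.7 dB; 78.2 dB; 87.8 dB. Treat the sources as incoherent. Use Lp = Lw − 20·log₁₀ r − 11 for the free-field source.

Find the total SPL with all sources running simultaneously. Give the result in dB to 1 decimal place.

Source at 13.2 m: Lp = 99.6 − 20·log₁₀(13.2) − 11 = 66.2 dB.
Σ 10^(Lᵢ/10) = 1.362e+09.
Back to dB: 10·log₁₀ Σ = 91.3 dB.

91.3 dB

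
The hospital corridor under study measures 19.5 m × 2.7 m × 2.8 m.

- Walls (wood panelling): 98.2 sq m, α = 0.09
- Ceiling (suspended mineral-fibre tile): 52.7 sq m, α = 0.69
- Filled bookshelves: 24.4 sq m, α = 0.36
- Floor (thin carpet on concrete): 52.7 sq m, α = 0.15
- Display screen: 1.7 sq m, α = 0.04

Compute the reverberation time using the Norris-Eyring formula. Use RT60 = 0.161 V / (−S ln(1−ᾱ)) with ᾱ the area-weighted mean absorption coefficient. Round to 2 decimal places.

Total surface area S = 98.2 + 52.7 + 24.4 + 52.7 + 1.7 = 229.7 sq m.
Absorption A = 98.2·0.09 + 52.7·0.69 + 24.4·0.36 + 52.7·0.15 + 1.7·0.04 = 61.958 sabins.
Mean coefficient ᾱ = A/S = 0.2697.
Eyring denominator: −S ln(1−ᾱ) = 72.195.
V = 19.5 × 2.7 × 2.8 = 147.42 m³.
T = 0.161·V/[−S·ln(1−ᾱ)] = 0.161·147.42/72.195 = 0.33 s.

0.33 s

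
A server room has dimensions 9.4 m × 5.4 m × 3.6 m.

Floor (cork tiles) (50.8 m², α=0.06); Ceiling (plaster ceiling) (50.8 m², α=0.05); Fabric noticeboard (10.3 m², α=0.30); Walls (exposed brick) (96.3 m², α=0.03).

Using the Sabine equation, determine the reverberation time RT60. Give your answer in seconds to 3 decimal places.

Equivalent absorption area: A = 50.8·0.06 + 50.8·0.05 + 10.3·0.30 + 96.3·0.03 = 11.567 m².
V = 9.4·5.4·3.6 = 182.736 m³.
T = 0.161 V/A = 0.161·182.736/11.567 = 2.543 s.

2.543 s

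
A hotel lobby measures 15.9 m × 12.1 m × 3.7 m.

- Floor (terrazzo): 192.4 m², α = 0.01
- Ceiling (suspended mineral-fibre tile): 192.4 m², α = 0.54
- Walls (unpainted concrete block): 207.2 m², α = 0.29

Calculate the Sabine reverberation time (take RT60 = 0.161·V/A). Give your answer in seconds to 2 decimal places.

Total absorption A = 192.4·0.01 + 192.4·0.54 + 207.2·0.29
  = 1.924 + 103.896 + 60.088 = 165.908 m² sabins.
Volume V = 15.9 × 12.1 × 3.7 = 711.843 m³.
RT60 = 0.161 · V / A = 0.161 × 711.843 / 165.908 = 0.69 s.

0.69 seconds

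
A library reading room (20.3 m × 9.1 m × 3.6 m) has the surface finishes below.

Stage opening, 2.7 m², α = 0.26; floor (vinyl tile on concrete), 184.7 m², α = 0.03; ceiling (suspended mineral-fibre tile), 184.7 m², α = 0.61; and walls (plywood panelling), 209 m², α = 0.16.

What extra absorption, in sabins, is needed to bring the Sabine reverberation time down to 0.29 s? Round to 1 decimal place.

216.9 sabins

Total absorption A₁ = 2.7·0.26 + 184.7·0.03 + 184.7·0.61 + 209·0.16
  = 0.702 + 5.541 + 112.667 + 33.440 = 152.350 m² sabins.
For T = 0.29 s, need A₂ = 0.161·V/T = 0.161·665.028/0.29 = 369.205 sabins.
ΔA = A₂ − A₁ = 369.205 − 152.350 = 216.9 sabins.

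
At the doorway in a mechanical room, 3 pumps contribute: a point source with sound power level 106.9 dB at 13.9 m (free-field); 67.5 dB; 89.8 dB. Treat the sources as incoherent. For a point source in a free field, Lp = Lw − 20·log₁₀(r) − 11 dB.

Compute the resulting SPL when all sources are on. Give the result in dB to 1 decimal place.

89.9 dB

Source at 13.9 m: Lp = 106.9 − 20·log₁₀(13.9) − 11 = 73.0 dB.
Sum in the linear (power) domain: Σ 10^(Lᵢ/10) = 10^(73.0/10) + 10^(67.5/10) + 10^(89.8/10) = 9.806e+08.
Combined level = 10 log₁₀(9.806e+08) = 89.9 dB.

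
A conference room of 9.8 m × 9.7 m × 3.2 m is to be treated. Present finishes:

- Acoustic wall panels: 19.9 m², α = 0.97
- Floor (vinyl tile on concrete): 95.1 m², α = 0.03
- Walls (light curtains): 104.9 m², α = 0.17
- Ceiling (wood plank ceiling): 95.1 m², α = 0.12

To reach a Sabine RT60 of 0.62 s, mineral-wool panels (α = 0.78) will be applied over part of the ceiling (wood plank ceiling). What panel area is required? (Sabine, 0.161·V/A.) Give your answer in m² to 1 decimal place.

41.8

A₁ = Σ Sᵢαᵢ = 19.9×0.97 + 95.1×0.03 + 104.9×0.17 + 95.1×0.12 = 51.401 sabins.
Required A₂ = 0.161·304.192/0.62 = 78.992 sabins.
ΔA needed = 78.992 − 51.401 = 27.591 sabins.
Net gain per m²: Δα = 0.78 − 0.12 = 0.66.
Area = ΔA/Δα = 27.591/0.66 = 41.8 m².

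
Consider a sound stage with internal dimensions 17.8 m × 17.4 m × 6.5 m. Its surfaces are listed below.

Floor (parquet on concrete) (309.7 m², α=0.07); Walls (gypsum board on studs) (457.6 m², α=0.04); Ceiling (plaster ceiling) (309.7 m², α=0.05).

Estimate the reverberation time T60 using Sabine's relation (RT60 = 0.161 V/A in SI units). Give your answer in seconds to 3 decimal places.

5.843 s

Equivalent absorption area: A = 309.7·0.07 + 457.6·0.04 + 309.7·0.05 = 55.468 m².
V = 17.8·17.4·6.5 = 2013.18 m³.
T = 0.161 V/A = 0.161·2013.18/55.468 = 5.843 s.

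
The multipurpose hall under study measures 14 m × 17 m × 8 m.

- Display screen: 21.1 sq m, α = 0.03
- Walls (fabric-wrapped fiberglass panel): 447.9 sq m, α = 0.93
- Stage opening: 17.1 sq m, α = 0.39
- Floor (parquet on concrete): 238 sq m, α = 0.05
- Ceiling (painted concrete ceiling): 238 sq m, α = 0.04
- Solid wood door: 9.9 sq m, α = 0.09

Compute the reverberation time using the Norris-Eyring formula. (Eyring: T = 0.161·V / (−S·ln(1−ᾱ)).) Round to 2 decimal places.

S = Σ Sᵢ = 972.0 sq m.
Σ(Sᵢαᵢ) = 21.1×0.03 + 447.9×0.93 + 17.1×0.39 + 238×0.05 + 238×0.04 + 9.9×0.09 = 446.160.
ᾱ = 446.160 / 972.0 = 0.4590.
−S·ln(1−ᾱ) = −972.0 × ln(1 − 0.4590) = 597.135.
V = 14 × 17 × 8 = 1904 m³.
T = 0.161·V/[−S·ln(1−ᾱ)] = 0.161·1904/597.135 = 0.51 s.

0.51 seconds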